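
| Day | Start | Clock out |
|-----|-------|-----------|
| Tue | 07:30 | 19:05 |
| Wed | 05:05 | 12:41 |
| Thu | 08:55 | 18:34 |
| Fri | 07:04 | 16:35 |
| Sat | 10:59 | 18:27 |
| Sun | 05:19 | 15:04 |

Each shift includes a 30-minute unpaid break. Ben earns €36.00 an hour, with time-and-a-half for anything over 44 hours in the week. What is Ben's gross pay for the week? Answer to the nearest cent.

Tue: 07:30–19:05 = 11 h 35 min; less 30 min break → 11 h 5 min
Wed: 05:05–12:41 = 7 h 36 min; less 30 min break → 7 h 6 min
Thu: 08:55–18:34 = 9 h 39 min; less 30 min break → 9 h 9 min
Fri: 07:04–16:35 = 9 h 31 min; less 30 min break → 9 h 1 min
Sat: 10:59–18:27 = 7 h 28 min; less 30 min break → 6 h 58 min
Sun: 05:19–15:04 = 9 h 45 min; less 30 min break → 9 h 15 min
Total worked: 52 h 34 min = 3154 min.
Regular 44 h 0 min = 2640 min at €36.00/h; overtime 8 h 34 min = 514 min at €54.00/h.
Pay = (2640 × €36.00 + 514 × €54.00) ÷ 60 = €2046.60.

€2046.60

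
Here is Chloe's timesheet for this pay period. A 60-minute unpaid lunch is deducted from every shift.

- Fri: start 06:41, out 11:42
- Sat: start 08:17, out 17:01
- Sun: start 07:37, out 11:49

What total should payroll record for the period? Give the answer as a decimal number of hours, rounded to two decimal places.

14.95 hours

Fri: 06:41–11:42 = 5 h 1 min; less 60 min break → 4 h 1 min
Sat: 08:17–17:01 = 8 h 44 min; less 60 min break → 7 h 44 min
Sun: 07:37–11:49 = 4 h 12 min; less 60 min break → 3 h 12 min
Total: 4 h 1 min + 7 h 44 min + 3 h 12 min = 14 h 57 min.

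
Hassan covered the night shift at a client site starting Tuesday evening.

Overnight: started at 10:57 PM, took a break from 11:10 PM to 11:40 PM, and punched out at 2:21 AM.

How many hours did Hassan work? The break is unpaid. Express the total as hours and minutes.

Overnight: 10:57 PM → midnight = 1 h 3 min; midnight → 2:21 AM = 2 h 21 min; span 3 h 24 min; less 30 min break → 2 h 54 min

2 h 54 min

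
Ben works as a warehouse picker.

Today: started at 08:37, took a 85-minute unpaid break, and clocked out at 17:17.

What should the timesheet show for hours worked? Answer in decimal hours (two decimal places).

7.25 hours

Today: 08:37–17:17 = 8 h 40 min; less 85 min break → 7 h 15 min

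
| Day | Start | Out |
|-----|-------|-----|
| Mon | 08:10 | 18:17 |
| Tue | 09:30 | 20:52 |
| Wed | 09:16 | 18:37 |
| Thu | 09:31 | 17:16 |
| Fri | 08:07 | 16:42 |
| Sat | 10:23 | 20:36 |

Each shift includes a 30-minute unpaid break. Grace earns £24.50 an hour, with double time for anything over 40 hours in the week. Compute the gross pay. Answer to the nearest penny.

£1684.78

Mon: 08:10–18:17 = 10 h 7 min; less 30 min break → 9 h 37 min
Tue: 09:30–20:52 = 11 h 22 min; less 30 min break → 10 h 52 min
Wed: 09:16–18:37 = 9 h 21 min; less 30 min break → 8 h 51 min
Thu: 09:31–17:16 = 7 h 45 min; less 30 min break → 7 h 15 min
Fri: 08:07–16:42 = 8 h 35 min; less 30 min break → 8 h 5 min
Sat: 10:23–20:36 = 10 h 13 min; less 30 min break → 9 h 43 min
Total worked: 54 h 23 min = 3263 min.
Regular 40 h 0 min = 2400 min at £24.50/h; overtime 14 h 23 min = 863 min at £49.00/h.
Pay = (2400 × £24.50 + 863 × £49.00) ÷ 60 = £1684.78.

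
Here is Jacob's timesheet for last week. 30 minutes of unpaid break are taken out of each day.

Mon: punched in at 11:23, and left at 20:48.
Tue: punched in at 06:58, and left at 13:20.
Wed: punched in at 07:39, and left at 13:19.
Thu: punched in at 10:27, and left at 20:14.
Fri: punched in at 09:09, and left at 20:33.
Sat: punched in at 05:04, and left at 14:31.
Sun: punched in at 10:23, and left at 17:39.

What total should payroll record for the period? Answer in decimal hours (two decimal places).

Mon: 11:23–20:48 = 9 h 25 min; less 30 min break → 8 h 55 min
Tue: 06:58–13:20 = 6 h 22 min; less 30 min break → 5 h 52 min
Wed: 07:39–13:19 = 5 h 40 min; less 30 min break → 5 h 10 min
Thu: 10:27–20:14 = 9 h 47 min; less 30 min break → 9 h 17 min
Fri: 09:09–20:33 = 11 h 24 min; less 30 min break → 10 h 54 min
Sat: 05:04–14:31 = 9 h 27 min; less 30 min break → 8 h 57 min
Sun: 10:23–17:39 = 7 h 16 min; less 30 min break → 6 h 46 min
Total: 8 h 55 min + 5 h 52 min + 5 h 10 min + 9 h 17 min + 10 h 54 min + 8 h 57 min + 6 h 46 min = 55 h 51 min.

55.85 hours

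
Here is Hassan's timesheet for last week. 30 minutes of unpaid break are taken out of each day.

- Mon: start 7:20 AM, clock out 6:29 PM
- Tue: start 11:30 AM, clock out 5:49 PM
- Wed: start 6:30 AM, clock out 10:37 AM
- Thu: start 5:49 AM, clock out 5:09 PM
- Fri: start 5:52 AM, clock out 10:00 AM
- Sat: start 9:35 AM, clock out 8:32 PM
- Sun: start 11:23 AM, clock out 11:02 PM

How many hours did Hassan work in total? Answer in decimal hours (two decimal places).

56.15 hours

Mon: 7:20 AM–6:29 PM = 11 h 9 min; less 30 min break → 10 h 39 min
Tue: 11:30 AM–5:49 PM = 6 h 19 min; less 30 min break → 5 h 49 min
Wed: 6:30 AM–10:37 AM = 4 h 7 min; less 30 min break → 3 h 37 min
Thu: 5:49 AM–5:09 PM = 11 h 20 min; less 30 min break → 10 h 50 min
Fri: 5:52 AM–10:00 AM = 4 h 8 min; less 30 min break → 3 h 38 min
Sat: 9:35 AM–8:32 PM = 10 h 57 min; less 30 min break → 10 h 27 min
Sun: 11:23 AM–11:02 PM = 11 h 39 min; less 30 min break → 11 h 9 min
Total: 10 h 39 min + 5 h 49 min + 3 h 37 min + 10 h 50 min + 3 h 38 min + 10 h 27 min + 11 h 9 min = 56 h 9 min.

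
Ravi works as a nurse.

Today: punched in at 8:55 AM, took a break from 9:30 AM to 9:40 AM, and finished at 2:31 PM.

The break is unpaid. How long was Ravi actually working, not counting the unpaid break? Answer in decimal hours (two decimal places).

Today: 8:55 AM–2:31 PM = 5 h 36 min; less 10 min break → 5 h 26 min

5.43 hours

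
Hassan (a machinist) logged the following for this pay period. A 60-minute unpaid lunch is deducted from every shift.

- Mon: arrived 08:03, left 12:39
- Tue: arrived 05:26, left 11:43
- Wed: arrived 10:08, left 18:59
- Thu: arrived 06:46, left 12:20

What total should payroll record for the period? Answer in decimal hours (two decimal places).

Mon: 08:03–12:39 = 4 h 36 min; less 60 min break → 3 h 36 min
Tue: 05:26–11:43 = 6 h 17 min; less 60 min break → 5 h 17 min
Wed: 10:08–18:59 = 8 h 51 min; less 60 min break → 7 h 51 min
Thu: 06:46–12:20 = 5 h 34 min; less 60 min break → 4 h 34 min
Total: 3 h 36 min + 5 h 17 min + 7 h 51 min + 4 h 34 min = 21 h 18 min.

21.30 hours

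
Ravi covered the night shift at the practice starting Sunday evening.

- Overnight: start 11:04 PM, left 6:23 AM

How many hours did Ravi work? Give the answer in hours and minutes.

7 h 19 min

Overnight: 11:04 PM → midnight = 0 h 56 min; midnight → 6:23 AM = 6 h 23 min; span 7 h 19 min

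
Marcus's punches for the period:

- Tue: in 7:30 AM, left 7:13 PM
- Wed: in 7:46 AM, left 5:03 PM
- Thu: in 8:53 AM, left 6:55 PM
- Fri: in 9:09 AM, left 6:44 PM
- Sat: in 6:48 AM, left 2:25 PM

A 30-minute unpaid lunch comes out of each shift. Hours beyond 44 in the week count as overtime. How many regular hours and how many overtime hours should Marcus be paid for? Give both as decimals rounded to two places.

Regular 44.00 hours, overtime 1.73 hours

Tue: 7:30 AM–7:13 PM = 11 h 43 min; less 30 min break → 11 h 13 min
Wed: 7:46 AM–5:03 PM = 9 h 17 min; less 30 min break → 8 h 47 min
Thu: 8:53 AM–6:55 PM = 10 h 2 min; less 30 min break → 9 h 32 min
Fri: 9:09 AM–6:44 PM = 9 h 35 min; less 30 min break → 9 h 5 min
Sat: 6:48 AM–2:25 PM = 7 h 37 min; less 30 min break → 7 h 7 min
Total worked: 45 h 44 min = 45.73 h.
Threshold 44 h → overtime 1 h 44 min, regular 44 h 0 min.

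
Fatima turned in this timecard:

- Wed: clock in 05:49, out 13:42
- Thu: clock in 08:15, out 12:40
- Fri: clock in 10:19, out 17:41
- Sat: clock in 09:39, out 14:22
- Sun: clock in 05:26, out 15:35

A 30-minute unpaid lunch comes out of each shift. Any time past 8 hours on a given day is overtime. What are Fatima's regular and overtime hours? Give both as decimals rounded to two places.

Regular 30.38 hours, overtime 1.65 hours

Wed: 05:49–13:42 = 7 h 53 min; less 30 min break → 7 h 23 min
Thu: 08:15–12:40 = 4 h 25 min; less 30 min break → 3 h 55 min
Fri: 10:19–17:41 = 7 h 22 min; less 30 min break → 6 h 52 min
Sat: 09:39–14:22 = 4 h 43 min; less 30 min break → 4 h 13 min
Sun: 05:26–15:35 = 10 h 9 min; less 30 min break → 9 h 39 min
Wed reg 7 h 23 min / OT 0 h 0 min; Thu reg 3 h 55 min / OT 0 h 0 min; Fri reg 6 h 52 min / OT 0 h 0 min; Sat reg 4 h 13 min / OT 0 h 0 min; Sun reg 8 h 0 min / OT 1 h 39 min.
Totals: regular 30 h 23 min, overtime 1 h 39 min.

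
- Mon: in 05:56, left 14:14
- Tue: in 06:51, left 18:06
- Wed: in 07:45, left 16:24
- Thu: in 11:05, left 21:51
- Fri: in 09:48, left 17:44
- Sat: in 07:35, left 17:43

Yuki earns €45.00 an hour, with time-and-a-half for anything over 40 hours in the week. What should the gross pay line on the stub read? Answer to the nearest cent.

€2949.75

Mon: 05:56–14:14 = 8 h 18 min
Tue: 06:51–18:06 = 11 h 15 min
Wed: 07:45–16:24 = 8 h 39 min
Thu: 11:05–21:51 = 10 h 46 min
Fri: 09:48–17:44 = 7 h 56 min
Sat: 07:35–17:43 = 10 h 8 min
Total worked: 57 h 2 min = 3422 min.
Regular 40 h 0 min = 2400 min at €45.00/h; overtime 17 h 2 min = 1022 min at €67.50/h.
Pay = (2400 × €45.00 + 1022 × €67.50) ÷ 60 = €2949.75.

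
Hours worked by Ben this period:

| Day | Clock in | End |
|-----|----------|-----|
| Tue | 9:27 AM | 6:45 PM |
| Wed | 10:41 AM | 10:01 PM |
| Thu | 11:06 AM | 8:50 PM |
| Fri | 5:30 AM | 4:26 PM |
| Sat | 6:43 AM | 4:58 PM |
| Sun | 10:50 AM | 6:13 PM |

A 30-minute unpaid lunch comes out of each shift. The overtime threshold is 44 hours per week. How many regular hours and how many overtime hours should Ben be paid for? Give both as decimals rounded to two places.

Tue: 9:27 AM–6:45 PM = 9 h 18 min; less 30 min break → 8 h 48 min
Wed: 10:41 AM–10:01 PM = 11 h 20 min; less 30 min break → 10 h 50 min
Thu: 11:06 AM–8:50 PM = 9 h 44 min; less 30 min break → 9 h 14 min
Fri: 5:30 AM–4:26 PM = 10 h 56 min; less 30 min break → 10 h 26 min
Sat: 6:43 AM–4:58 PM = 10 h 15 min; less 30 min break → 9 h 45 min
Sun: 10:50 AM–6:13 PM = 7 h 23 min; less 30 min break → 6 h 53 min
Total worked: 55 h 56 min = 55.93 h.
Threshold 44 h → overtime 11 h 56 min, regular 44 h 0 min.

Regular 44.00 hours, overtime 11.93 hours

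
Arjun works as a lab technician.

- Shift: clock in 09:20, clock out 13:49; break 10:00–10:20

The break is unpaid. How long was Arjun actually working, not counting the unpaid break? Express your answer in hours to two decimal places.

4.15 hours

Shift: 09:20–13:49 = 4 h 29 min; less 20 min break → 4 h 9 min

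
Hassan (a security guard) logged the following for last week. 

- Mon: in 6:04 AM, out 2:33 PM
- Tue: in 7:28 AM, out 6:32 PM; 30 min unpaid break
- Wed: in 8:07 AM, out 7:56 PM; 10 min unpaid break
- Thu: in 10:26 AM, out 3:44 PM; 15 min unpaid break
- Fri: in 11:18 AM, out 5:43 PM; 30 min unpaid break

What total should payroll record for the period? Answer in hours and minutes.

41 h 40 min

Mon: 6:04 AM–2:33 PM = 8 h 29 min
Tue: 7:28 AM–6:32 PM = 11 h 4 min; less 30 min break → 10 h 34 min
Wed: 8:07 AM–7:56 PM = 11 h 49 min; less 10 min break → 11 h 39 min
Thu: 10:26 AM–3:44 PM = 5 h 18 min; less 15 min break → 5 h 3 min
Fri: 11:18 AM–5:43 PM = 6 h 25 min; less 30 min break → 5 h 55 min
Total: 8 h 29 min + 10 h 34 min + 11 h 39 min + 5 h 3 min + 5 h 55 min = 41 h 40 min.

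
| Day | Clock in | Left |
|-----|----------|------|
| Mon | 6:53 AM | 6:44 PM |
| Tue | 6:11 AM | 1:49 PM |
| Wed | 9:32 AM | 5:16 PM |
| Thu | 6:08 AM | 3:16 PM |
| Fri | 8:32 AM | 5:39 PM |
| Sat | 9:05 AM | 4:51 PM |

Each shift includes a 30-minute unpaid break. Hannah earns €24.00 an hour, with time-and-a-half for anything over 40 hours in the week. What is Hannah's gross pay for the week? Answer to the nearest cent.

€1328.40

Mon: 6:53 AM–6:44 PM = 11 h 51 min; less 30 min break → 11 h 21 min
Tue: 6:11 AM–1:49 PM = 7 h 38 min; less 30 min break → 7 h 8 min
Wed: 9:32 AM–5:16 PM = 7 h 44 min; less 30 min break → 7 h 14 min
Thu: 6:08 AM–3:16 PM = 9 h 8 min; less 30 min break → 8 h 38 min
Fri: 8:32 AM–5:39 PM = 9 h 7 min; less 30 min break → 8 h 37 min
Sat: 9:05 AM–4:51 PM = 7 h 46 min; less 30 min break → 7 h 16 min
Total worked: 50 h 14 min = 3014 min.
Regular 40 h 0 min = 2400 min at €24.00/h; overtime 10 h 14 min = 614 min at €36.00/h.
Pay = (2400 × €24.00 + 614 × €36.00) ÷ 60 = €1328.40.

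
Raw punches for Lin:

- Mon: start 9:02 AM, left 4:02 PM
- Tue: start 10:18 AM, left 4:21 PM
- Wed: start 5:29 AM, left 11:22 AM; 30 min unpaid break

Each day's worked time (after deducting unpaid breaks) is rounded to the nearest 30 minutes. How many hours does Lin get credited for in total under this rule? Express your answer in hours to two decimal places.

Mon: 9:02 AM–4:02 PM = 7 h 0 min → rounds to 7 h 0 min
Tue: 10:18 AM–4:21 PM = 6 h 3 min → rounds to 6 h 0 min
Wed: 5:29 AM–11:22 AM = 5 h 53 min − 30 min = 5 h 23 min → rounds to 5 h 30 min
Total credited: 18 h 30 min.

18.50 hours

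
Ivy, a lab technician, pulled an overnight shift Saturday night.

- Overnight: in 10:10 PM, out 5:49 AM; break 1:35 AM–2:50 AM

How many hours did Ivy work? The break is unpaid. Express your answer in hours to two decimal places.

6.40 hours

Overnight: 10:10 PM → midnight = 1 h 50 min; midnight → 5:49 AM = 5 h 49 min; span 7 h 39 min; less 75 min break → 6 h 24 min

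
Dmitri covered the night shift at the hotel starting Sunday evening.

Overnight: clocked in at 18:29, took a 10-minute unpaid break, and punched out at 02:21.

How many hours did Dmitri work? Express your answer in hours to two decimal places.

Overnight: 18:29 → midnight = 5 h 31 min; midnight → 02:21 = 2 h 21 min; span 7 h 52 min; less 10 min break → 7 h 42 min

7.70 hours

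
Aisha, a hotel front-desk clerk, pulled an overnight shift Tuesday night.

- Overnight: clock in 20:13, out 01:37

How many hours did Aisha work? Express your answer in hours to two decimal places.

5.40 hours

Overnight: 20:13 → midnight = 3 h 47 min; midnight → 01:37 = 1 h 37 min; span 5 h 24 min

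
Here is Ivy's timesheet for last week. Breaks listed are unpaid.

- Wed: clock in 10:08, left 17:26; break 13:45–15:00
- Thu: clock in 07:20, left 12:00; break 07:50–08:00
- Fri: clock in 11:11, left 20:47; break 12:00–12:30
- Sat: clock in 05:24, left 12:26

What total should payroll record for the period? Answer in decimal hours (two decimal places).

Wed: 10:08–17:26 = 7 h 18 min; less 75 min break → 6 h 3 min
Thu: 07:20–12:00 = 4 h 40 min; less 10 min break → 4 h 30 min
Fri: 11:11–20:47 = 9 h 36 min; less 30 min break → 9 h 6 min
Sat: 05:24–12:26 = 7 h 2 min
Total: 6 h 3 min + 4 h 30 min + 9 h 6 min + 7 h 2 min = 26 h 41 min.

26.68 hours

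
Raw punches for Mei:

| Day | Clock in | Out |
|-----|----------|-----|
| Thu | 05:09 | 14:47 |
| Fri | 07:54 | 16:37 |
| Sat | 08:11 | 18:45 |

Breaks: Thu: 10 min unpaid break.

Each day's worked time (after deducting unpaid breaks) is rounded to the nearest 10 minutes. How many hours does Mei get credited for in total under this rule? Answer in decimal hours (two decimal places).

28.67 hours

Thu: 05:09–14:47 = 9 h 38 min − 10 min = 9 h 28 min → rounds to 9 h 30 min
Fri: 07:54–16:37 = 8 h 43 min → rounds to 8 h 40 min
Sat: 08:11–18:45 = 10 h 34 min → rounds to 10 h 30 min
Total credited: 28 h 40 min.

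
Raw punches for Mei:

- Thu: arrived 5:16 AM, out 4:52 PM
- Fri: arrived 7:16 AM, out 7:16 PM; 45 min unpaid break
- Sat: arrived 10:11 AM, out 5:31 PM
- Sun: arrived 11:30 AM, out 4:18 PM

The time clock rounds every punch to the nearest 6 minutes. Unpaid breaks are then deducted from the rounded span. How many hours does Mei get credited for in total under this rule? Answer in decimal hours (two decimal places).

34.95 hours

Thu: in 5:16 AM→5:18 AM, out 4:52 PM→4:54 PM; 11 h 36 min
Fri: in 7:16 AM→7:18 AM, out 7:16 PM→7:18 PM; 12 h 0 min − 45 min = 11 h 15 min
Sat: in 10:11 AM→10:12 AM, out 5:31 PM→5:30 PM; 7 h 18 min
Sun: in 11:30 AM→11:30 AM, out 4:18 PM→4:18 PM; 4 h 48 min
Total credited: 34 h 57 min.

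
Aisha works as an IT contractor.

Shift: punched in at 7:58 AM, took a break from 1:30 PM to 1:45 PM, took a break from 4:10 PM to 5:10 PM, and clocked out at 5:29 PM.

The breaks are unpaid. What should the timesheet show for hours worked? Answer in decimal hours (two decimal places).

Shift: 7:58 AM–5:29 PM = 9 h 31 min; less 75 min break → 8 h 16 min

8.27 hours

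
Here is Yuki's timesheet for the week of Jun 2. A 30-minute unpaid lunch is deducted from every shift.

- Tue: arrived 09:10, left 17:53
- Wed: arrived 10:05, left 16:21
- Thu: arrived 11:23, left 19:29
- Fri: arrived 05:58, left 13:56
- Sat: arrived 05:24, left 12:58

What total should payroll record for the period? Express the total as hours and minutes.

Tue: 09:10–17:53 = 8 h 43 min; less 30 min break → 8 h 13 min
Wed: 10:05–16:21 = 6 h 16 min; less 30 min break → 5 h 46 min
Thu: 11:23–19:29 = 8 h 6 min; less 30 min break → 7 h 36 min
Fri: 05:58–13:56 = 7 h 58 min; less 30 min break → 7 h 28 min
Sat: 05:24–12:58 = 7 h 34 min; less 30 min break → 7 h 4 min
Total: 8 h 13 min + 5 h 46 min + 7 h 36 min + 7 h 28 min + 7 h 4 min = 36 h 7 min.

36 h 7 min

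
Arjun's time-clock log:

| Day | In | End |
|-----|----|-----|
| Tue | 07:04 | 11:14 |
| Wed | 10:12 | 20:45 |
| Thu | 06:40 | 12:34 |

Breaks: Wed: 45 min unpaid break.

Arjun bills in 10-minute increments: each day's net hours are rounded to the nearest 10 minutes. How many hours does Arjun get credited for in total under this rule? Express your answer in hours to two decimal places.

19.83 hours

Tue: 07:04–11:14 = 4 h 10 min → rounds to 4 h 10 min
Wed: 10:12–20:45 = 10 h 33 min − 45 min = 9 h 48 min → rounds to 9 h 50 min
Thu: 06:40–12:34 = 5 h 54 min → rounds to 5 h 50 min
Total credited: 19 h 50 min.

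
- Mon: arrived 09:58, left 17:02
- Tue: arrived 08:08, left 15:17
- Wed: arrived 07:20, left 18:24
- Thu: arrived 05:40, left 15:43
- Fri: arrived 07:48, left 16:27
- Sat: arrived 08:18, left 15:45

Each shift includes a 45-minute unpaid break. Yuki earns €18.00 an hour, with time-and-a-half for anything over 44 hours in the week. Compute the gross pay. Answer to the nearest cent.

Mon: 09:58–17:02 = 7 h 4 min; less 45 min break → 6 h 19 min
Tue: 08:08–15:17 = 7 h 9 min; less 45 min break → 6 h 24 min
Wed: 07:20–18:24 = 11 h 4 min; less 45 min break → 10 h 19 min
Thu: 05:40–15:43 = 10 h 3 min; less 45 min break → 9 h 18 min
Fri: 07:48–16:27 = 8 h 39 min; less 45 min break → 7 h 54 min
Sat: 08:18–15:45 = 7 h 27 min; less 45 min break → 6 h 42 min
Total worked: 46 h 56 min = 2816 min.
Regular 44 h 0 min = 2640 min at €18.00/h; overtime 2 h 56 min = 176 min at €27.00/h.
Pay = (2640 × €18.00 + 176 × €27.00) ÷ 60 = €871.20.

€871.20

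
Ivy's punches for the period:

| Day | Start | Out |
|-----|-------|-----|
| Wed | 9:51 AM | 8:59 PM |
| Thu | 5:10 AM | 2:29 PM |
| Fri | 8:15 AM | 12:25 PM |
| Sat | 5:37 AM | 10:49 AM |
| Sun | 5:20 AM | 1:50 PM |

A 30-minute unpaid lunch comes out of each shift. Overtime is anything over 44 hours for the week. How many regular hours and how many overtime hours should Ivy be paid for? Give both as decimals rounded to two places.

Regular 35.82 hours, overtime 0.00 hours

Wed: 9:51 AM–8:59 PM = 11 h 8 min; less 30 min break → 10 h 38 min
Thu: 5:10 AM–2:29 PM = 9 h 19 min; less 30 min break → 8 h 49 min
Fri: 8:15 AM–12:25 PM = 4 h 10 min; less 30 min break → 3 h 40 min
Sat: 5:37 AM–10:49 AM = 5 h 12 min; less 30 min break → 4 h 42 min
Sun: 5:20 AM–1:50 PM = 8 h 30 min; less 30 min break → 8 h 0 min
Total worked: 35 h 49 min = 35.82 h.
Threshold 44 h → overtime 0 h 0 min, regular 35 h 49 min.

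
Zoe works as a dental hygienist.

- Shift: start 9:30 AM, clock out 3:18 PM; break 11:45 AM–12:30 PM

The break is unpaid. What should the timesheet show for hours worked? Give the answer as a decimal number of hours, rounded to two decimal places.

5.05 hours

Shift: 9:30 AM–3:18 PM = 5 h 48 min; less 45 min break → 5 h 3 min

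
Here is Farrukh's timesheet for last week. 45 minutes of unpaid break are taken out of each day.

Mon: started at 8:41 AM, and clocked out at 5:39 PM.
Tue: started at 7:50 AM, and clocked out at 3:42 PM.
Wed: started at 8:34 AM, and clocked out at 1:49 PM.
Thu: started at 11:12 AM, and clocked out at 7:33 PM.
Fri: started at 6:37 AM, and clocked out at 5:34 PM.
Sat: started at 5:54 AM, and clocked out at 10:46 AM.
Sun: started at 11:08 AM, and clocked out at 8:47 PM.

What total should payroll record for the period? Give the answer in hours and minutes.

50 h 39 min

Mon: 8:41 AM–5:39 PM = 8 h 58 min; less 45 min break → 8 h 13 min
Tue: 7:50 AM–3:42 PM = 7 h 52 min; less 45 min break → 7 h 7 min
Wed: 8:34 AM–1:49 PM = 5 h 15 min; less 45 min break → 4 h 30 min
Thu: 11:12 AM–7:33 PM = 8 h 21 min; less 45 min break → 7 h 36 min
Fri: 6:37 AM–5:34 PM = 10 h 57 min; less 45 min break → 10 h 12 min
Sat: 5:54 AM–10:46 AM = 4 h 52 min; less 45 min break → 4 h 7 min
Sun: 11:08 AM–8:47 PM = 9 h 39 min; less 45 min break → 8 h 54 min
Total: 8 h 13 min + 7 h 7 min + 4 h 30 min + 7 h 36 min + 10 h 12 min + 4 h 7 min + 8 h 54 min = 50 h 39 min.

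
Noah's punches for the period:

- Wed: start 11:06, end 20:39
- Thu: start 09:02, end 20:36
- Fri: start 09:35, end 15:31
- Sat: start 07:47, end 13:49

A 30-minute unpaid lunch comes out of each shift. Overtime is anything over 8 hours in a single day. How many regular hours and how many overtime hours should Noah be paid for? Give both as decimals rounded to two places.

Regular 26.97 hours, overtime 4.12 hours

Wed: 11:06–20:39 = 9 h 33 min; less 30 min break → 9 h 3 min
Thu: 09:02–20:36 = 11 h 34 min; less 30 min break → 11 h 4 min
Fri: 09:35–15:31 = 5 h 56 min; less 30 min break → 5 h 26 min
Sat: 07:47–13:49 = 6 h 2 min; less 30 min break → 5 h 32 min
Wed reg 8 h 0 min / OT 1 h 3 min; Thu reg 8 h 0 min / OT 3 h 4 min; Fri reg 5 h 26 min / OT 0 h 0 min; Sat reg 5 h 32 min / OT 0 h 0 min.
Totals: regular 26 h 58 min, overtime 4 h 7 min.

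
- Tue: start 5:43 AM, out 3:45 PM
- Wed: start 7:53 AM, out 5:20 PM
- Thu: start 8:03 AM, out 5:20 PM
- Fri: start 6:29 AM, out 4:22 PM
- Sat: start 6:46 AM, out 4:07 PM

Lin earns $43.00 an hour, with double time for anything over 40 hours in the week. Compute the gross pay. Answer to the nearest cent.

$2408.00

Tue: 5:43 AM–3:45 PM = 10 h 2 min
Wed: 7:53 AM–5:20 PM = 9 h 27 min
Thu: 8:03 AM–5:20 PM = 9 h 17 min
Fri: 6:29 AM–4:22 PM = 9 h 53 min
Sat: 6:46 AM–4:07 PM = 9 h 21 min
Total worked: 48 h 0 min = 2880 min.
Regular 40 h 0 min = 2400 min at $43.00/h; overtime 8 h 0 min = 480 min at $86.00/h.
Pay = (2400 × $43.00 + 480 × $86.00) ÷ 60 = $2408.00.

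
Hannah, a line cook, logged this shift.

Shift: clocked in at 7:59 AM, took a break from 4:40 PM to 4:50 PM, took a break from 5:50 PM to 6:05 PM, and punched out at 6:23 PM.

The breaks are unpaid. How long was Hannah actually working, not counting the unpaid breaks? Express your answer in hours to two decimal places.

9.98 hours

Shift: 7:59 AM–6:23 PM = 10 h 24 min; less 25 min break → 9 h 59 min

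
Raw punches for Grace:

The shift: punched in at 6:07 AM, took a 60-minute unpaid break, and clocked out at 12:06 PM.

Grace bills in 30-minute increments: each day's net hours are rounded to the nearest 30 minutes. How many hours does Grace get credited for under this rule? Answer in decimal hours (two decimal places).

5.00 hours

The shift: 6:07 AM–12:06 PM = 5 h 59 min − 60 min = 4 h 59 min → rounds to 5 h 0 min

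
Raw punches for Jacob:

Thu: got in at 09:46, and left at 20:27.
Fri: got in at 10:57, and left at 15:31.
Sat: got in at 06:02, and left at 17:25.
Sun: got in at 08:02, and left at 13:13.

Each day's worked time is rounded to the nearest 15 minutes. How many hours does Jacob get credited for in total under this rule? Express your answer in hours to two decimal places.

32.00 hours

Thu: 09:46–20:27 = 10 h 41 min → rounds to 10 h 45 min
Fri: 10:57–15:31 = 4 h 34 min → rounds to 4 h 30 min
Sat: 06:02–17:25 = 11 h 23 min → rounds to 11 h 30 min
Sun: 08:02–13:13 = 5 h 11 min → rounds to 5 h 15 min
Total credited: 32 h 0 min.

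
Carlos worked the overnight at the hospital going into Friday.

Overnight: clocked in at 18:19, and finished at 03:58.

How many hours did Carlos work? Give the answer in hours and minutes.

9 h 39 min

Overnight: 18:19 → midnight = 5 h 41 min; midnight → 03:58 = 3 h 58 min; span 9 h 39 min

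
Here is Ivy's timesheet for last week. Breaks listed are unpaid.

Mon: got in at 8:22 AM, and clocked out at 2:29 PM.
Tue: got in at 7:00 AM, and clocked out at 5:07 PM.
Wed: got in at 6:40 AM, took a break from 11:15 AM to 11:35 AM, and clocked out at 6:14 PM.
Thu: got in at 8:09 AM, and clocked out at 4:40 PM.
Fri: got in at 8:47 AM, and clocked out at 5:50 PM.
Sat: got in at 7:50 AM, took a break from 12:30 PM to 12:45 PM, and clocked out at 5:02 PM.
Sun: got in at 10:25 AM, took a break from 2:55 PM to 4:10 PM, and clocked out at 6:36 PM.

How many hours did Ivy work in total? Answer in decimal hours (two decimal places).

60.92 hours

Mon: 8:22 AM–2:29 PM = 6 h 7 min
Tue: 7:00 AM–5:07 PM = 10 h 7 min
Wed: 6:40 AM–6:14 PM = 11 h 34 min; less 20 min break → 11 h 14 min
Thu: 8:09 AM–4:40 PM = 8 h 31 min
Fri: 8:47 AM–5:50 PM = 9 h 3 min
Sat: 7:50 AM–5:02 PM = 9 h 12 min; less 15 min break → 8 h 57 min
Sun: 10:25 AM–6:36 PM = 8 h 11 min; less 75 min break → 6 h 56 min
Total: 6 h 7 min + 10 h 7 min + 11 h 14 min + 8 h 31 min + 9 h 3 min + 8 h 57 min + 6 h 56 min = 60 h 55 min.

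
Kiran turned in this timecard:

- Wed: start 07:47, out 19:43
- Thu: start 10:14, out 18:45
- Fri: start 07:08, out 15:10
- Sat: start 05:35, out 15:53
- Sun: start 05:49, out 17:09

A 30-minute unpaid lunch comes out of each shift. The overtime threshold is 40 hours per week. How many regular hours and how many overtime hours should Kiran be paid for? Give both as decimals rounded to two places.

Regular 40.00 hours, overtime 7.62 hours

Wed: 07:47–19:43 = 11 h 56 min; less 30 min break → 11 h 26 min
Thu: 10:14–18:45 = 8 h 31 min; less 30 min break → 8 h 1 min
Fri: 07:08–15:10 = 8 h 2 min; less 30 min break → 7 h 32 min
Sat: 05:35–15:53 = 10 h 18 min; less 30 min break → 9 h 48 min
Sun: 05:49–17:09 = 11 h 20 min; less 30 min break → 10 h 50 min
Total worked: 47 h 37 min = 47.62 h.
Threshold 40 h → overtime 7 h 37 min, regular 40 h 0 min.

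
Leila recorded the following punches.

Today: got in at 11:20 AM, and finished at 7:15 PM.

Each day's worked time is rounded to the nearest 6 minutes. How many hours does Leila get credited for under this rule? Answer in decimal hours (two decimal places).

Today: 11:20 AM–7:15 PM = 7 h 55 min → rounds to 7 h 54 min

7.90 hours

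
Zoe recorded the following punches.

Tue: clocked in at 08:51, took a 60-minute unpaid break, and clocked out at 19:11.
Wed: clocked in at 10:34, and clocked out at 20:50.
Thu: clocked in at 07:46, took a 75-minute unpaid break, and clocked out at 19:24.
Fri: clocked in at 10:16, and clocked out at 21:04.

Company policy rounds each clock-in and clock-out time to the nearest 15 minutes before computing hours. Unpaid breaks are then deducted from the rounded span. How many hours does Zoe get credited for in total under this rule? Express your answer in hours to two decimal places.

41.00 hours

Tue: in 08:51→08:45, out 19:11→19:15; 10 h 30 min − 60 min = 9 h 30 min
Wed: in 10:34→10:30, out 20:50→20:45; 10 h 15 min
Thu: in 07:46→07:45, out 19:24→19:30; 11 h 45 min − 75 min = 10 h 30 min
Fri: in 10:16→10:15, out 21:04→21:00; 10 h 45 min
Total credited: 41 h 0 min.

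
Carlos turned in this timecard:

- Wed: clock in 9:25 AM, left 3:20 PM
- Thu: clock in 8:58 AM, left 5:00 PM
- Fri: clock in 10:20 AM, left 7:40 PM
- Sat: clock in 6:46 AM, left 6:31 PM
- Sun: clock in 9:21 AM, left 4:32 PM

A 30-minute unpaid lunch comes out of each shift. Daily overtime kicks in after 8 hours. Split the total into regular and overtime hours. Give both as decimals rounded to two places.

Regular 35.63 hours, overtime 4.08 hours

Wed: 9:25 AM–3:20 PM = 5 h 55 min; less 30 min break → 5 h 25 min
Thu: 8:58 AM–5:00 PM = 8 h 2 min; less 30 min break → 7 h 32 min
Fri: 10:20 AM–7:40 PM = 9 h 20 min; less 30 min break → 8 h 50 min
Sat: 6:46 AM–6:31 PM = 11 h 45 min; less 30 min break → 11 h 15 min
Sun: 9:21 AM–4:32 PM = 7 h 11 min; less 30 min break → 6 h 41 min
Wed reg 5 h 25 min / OT 0 h 0 min; Thu reg 7 h 32 min / OT 0 h 0 min; Fri reg 8 h 0 min / OT 0 h 50 min; Sat reg 8 h 0 min / OT 3 h 15 min; Sun reg 6 h 41 min / OT 0 h 0 min.
Totals: regular 35 h 38 min, overtime 4 h 5 min.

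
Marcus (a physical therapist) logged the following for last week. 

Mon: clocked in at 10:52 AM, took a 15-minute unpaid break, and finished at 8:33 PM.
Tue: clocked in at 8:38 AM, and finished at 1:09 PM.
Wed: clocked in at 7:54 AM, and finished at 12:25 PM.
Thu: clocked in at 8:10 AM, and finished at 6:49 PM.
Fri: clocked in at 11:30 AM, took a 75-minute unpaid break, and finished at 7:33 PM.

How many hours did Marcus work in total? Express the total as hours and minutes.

35 h 55 min

Mon: 10:52 AM–8:33 PM = 9 h 41 min; less 15 min break → 9 h 26 min
Tue: 8:38 AM–1:09 PM = 4 h 31 min
Wed: 7:54 AM–12:25 PM = 4 h 31 min
Thu: 8:10 AM–6:49 PM = 10 h 39 min
Fri: 11:30 AM–7:33 PM = 8 h 3 min; less 75 min break → 6 h 48 min
Total: 9 h 26 min + 4 h 31 min + 4 h 31 min + 10 h 39 min + 6 h 48 min = 35 h 55 min.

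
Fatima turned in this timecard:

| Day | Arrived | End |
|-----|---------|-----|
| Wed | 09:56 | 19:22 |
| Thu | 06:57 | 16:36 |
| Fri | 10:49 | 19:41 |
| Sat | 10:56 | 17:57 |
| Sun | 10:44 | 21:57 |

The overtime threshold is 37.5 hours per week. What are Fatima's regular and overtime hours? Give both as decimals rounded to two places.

Wed: 09:56–19:22 = 9 h 26 min
Thu: 06:57–16:36 = 9 h 39 min
Fri: 10:49–19:41 = 8 h 52 min
Sat: 10:56–17:57 = 7 h 1 min
Sun: 10:44–21:57 = 11 h 13 min
Total worked: 46 h 11 min = 46.18 h.
Threshold 37.5 h → overtime 8 h 41 min, regular 37 h 30 min.

Regular 37.50 hours, overtime 8.68 hours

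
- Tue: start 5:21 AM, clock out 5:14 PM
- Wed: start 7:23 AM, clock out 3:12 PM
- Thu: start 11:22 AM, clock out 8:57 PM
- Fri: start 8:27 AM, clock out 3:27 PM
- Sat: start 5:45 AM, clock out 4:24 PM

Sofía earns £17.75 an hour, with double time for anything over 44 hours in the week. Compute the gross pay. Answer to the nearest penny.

£885.13

Tue: 5:21 AM–5:14 PM = 11 h 53 min
Wed: 7:23 AM–3:12 PM = 7 h 49 min
Thu: 11:22 AM–8:57 PM = 9 h 35 min
Fri: 8:27 AM–3:27 PM = 7 h 0 min
Sat: 5:45 AM–4:24 PM = 10 h 39 min
Total worked: 46 h 56 min = 2816 min.
Regular 44 h 0 min = 2640 min at £17.75/h; overtime 2 h 56 min = 176 min at £35.50/h.
Pay = (2640 × £17.75 + 176 × £35.50) ÷ 60 = £885.13.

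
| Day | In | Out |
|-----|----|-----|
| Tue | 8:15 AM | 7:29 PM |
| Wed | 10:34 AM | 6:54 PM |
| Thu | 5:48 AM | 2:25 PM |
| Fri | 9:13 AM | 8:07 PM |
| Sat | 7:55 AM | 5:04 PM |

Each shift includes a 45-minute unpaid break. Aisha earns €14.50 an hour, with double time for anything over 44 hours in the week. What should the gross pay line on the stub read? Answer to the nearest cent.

Tue: 8:15 AM–7:29 PM = 11 h 14 min; less 45 min break → 10 h 29 min
Wed: 10:34 AM–6:54 PM = 8 h 20 min; less 45 min break → 7 h 35 min
Thu: 5:48 AM–2:25 PM = 8 h 37 min; less 45 min break → 7 h 52 min
Fri: 9:13 AM–8:07 PM = 10 h 54 min; less 45 min break → 10 h 9 min
Sat: 7:55 AM–5:04 PM = 9 h 9 min; less 45 min break → 8 h 24 min
Total worked: 44 h 29 min = 2669 min.
Regular 44 h 0 min = 2640 min at €14.50/h; overtime 0 h 29 min = 29 min at €29.00/h.
Pay = (2640 × €14.50 + 29 × €29.00) ÷ 60 = €652.02.

€652.02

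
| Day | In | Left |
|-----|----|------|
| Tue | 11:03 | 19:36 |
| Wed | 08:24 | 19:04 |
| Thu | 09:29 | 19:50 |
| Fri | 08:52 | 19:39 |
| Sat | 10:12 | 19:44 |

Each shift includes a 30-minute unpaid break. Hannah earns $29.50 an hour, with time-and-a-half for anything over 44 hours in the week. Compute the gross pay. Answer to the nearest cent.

Tue: 11:03–19:36 = 8 h 33 min; less 30 min break → 8 h 3 min
Wed: 08:24–19:04 = 10 h 40 min; less 30 min break → 10 h 10 min
Thu: 09:29–19:50 = 10 h 21 min; less 30 min break → 9 h 51 min
Fri: 08:52–19:39 = 10 h 47 min; less 30 min break → 10 h 17 min
Sat: 10:12–19:44 = 9 h 32 min; less 30 min break → 9 h 2 min
Total worked: 47 h 23 min = 2843 min.
Regular 44 h 0 min = 2640 min at $29.50/h; overtime 3 h 23 min = 203 min at $44.25/h.
Pay = (2640 × $29.50 + 203 × $44.25) ÷ 60 = $1447.71.

$1447.71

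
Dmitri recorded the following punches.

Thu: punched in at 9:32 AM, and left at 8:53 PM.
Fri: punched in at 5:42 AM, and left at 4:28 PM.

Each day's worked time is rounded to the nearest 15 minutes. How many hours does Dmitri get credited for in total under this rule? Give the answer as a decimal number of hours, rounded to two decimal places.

22.00 hours

Thu: 9:32 AM–8:53 PM = 11 h 21 min → rounds to 11 h 15 min
Fri: 5:42 AM–4:28 PM = 10 h 46 min → rounds to 10 h 45 min
Total credited: 22 h 0 min.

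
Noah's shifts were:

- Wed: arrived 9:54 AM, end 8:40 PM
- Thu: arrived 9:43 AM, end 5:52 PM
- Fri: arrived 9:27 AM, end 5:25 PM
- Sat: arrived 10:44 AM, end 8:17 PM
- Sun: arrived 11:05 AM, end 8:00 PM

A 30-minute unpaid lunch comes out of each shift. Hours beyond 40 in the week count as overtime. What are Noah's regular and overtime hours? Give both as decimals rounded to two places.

Wed: 9:54 AM–8:40 PM = 10 h 46 min; less 30 min break → 10 h 16 min
Thu: 9:43 AM–5:52 PM = 8 h 9 min; less 30 min break → 7 h 39 min
Fri: 9:27 AM–5:25 PM = 7 h 58 min; less 30 min break → 7 h 28 min
Sat: 10:44 AM–8:17 PM = 9 h 33 min; less 30 min break → 9 h 3 min
Sun: 11:05 AM–8:00 PM = 8 h 55 min; less 30 min break → 8 h 25 min
Total worked: 42 h 51 min = 42.85 h.
Threshold 40 h → overtime 2 h 51 min, regular 40 h 0 min.

Regular 40.00 hours, overtime 2.85 hours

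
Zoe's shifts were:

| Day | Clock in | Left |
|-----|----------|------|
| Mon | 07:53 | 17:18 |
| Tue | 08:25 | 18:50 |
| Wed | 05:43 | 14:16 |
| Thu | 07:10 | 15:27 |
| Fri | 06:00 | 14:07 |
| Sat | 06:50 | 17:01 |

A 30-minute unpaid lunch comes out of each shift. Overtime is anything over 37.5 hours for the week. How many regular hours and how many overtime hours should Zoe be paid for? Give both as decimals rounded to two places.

Regular 37.50 hours, overtime 14.47 hours

Mon: 07:53–17:18 = 9 h 25 min; less 30 min break → 8 h 55 min
Tue: 08:25–18:50 = 10 h 25 min; less 30 min break → 9 h 55 min
Wed: 05:43–14:16 = 8 h 33 min; less 30 min break → 8 h 3 min
Thu: 07:10–15:27 = 8 h 17 min; less 30 min break → 7 h 47 min
Fri: 06:00–14:07 = 8 h 7 min; less 30 min break → 7 h 37 min
Sat: 06:50–17:01 = 10 h 11 min; less 30 min break → 9 h 41 min
Total worked: 51 h 58 min = 51.97 h.
Threshold 37.5 h → overtime 14 h 28 min, regular 37 h 30 min.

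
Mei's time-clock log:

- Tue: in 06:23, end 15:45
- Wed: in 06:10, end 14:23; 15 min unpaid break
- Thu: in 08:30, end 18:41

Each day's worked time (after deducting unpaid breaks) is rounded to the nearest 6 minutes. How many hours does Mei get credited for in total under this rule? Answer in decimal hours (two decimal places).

Tue: 06:23–15:45 = 9 h 22 min → rounds to 9 h 24 min
Wed: 06:10–14:23 = 8 h 13 min − 15 min = 7 h 58 min → rounds to 8 h 0 min
Thu: 08:30–18:41 = 10 h 11 min → rounds to 10 h 12 min
Total credited: 27 h 36 min.

27.60 hours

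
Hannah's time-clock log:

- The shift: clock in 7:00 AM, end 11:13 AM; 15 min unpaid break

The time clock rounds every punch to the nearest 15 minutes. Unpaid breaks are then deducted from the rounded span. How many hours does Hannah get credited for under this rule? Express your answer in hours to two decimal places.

The shift: in 7:00 AM→7:00 AM, out 11:13 AM→11:15 AM; 4 h 15 min − 15 min = 4 h 0 min

4.00 hours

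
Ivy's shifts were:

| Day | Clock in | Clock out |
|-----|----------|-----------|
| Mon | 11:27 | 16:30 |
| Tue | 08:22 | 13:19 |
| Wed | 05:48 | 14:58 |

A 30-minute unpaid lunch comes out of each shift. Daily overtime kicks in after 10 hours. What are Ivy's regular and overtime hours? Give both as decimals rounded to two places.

Mon: 11:27–16:30 = 5 h 3 min; less 30 min break → 4 h 33 min
Tue: 08:22–13:19 = 4 h 57 min; less 30 min break → 4 h 27 min
Wed: 05:48–14:58 = 9 h 10 min; less 30 min break → 8 h 40 min
Mon reg 4 h 33 min / OT 0 h 0 min; Tue reg 4 h 27 min / OT 0 h 0 min; Wed reg 8 h 40 min / OT 0 h 0 min.
Totals: regular 17 h 40 min, overtime 0 h 0 min.

Regular 17.67 hours, overtime 0.00 hours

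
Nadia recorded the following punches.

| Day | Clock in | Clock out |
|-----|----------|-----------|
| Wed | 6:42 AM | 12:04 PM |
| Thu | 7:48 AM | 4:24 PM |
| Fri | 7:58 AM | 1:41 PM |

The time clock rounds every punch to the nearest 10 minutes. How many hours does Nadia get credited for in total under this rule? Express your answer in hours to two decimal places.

19.50 hours

Wed: in 6:42 AM→6:40 AM, out 12:04 PM→12:00 PM; 5 h 20 min
Thu: in 7:48 AM→7:50 AM, out 4:24 PM→4:20 PM; 8 h 30 min
Fri: in 7:58 AM→8:00 AM, out 1:41 PM→1:40 PM; 5 h 40 min
Total credited: 19 h 30 min.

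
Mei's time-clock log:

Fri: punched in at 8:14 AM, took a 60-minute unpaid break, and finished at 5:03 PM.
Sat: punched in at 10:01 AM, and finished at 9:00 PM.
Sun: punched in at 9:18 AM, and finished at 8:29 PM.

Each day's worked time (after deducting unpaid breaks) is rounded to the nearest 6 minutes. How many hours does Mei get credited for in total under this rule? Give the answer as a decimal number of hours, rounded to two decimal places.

30.00 hours

Fri: 8:14 AM–5:03 PM = 8 h 49 min − 60 min = 7 h 49 min → rounds to 7 h 48 min
Sat: 10:01 AM–9:00 PM = 10 h 59 min → rounds to 11 h 0 min
Sun: 9:18 AM–8:29 PM = 11 h 11 min → rounds to 11 h 12 min
Total credited: 30 h 0 min.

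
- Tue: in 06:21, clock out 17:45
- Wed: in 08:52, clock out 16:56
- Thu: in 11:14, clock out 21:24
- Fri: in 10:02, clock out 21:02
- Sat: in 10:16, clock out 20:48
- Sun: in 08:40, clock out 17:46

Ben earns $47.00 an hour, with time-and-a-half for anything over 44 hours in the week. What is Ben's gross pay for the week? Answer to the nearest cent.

$3214.80

Tue: 06:21–17:45 = 11 h 24 min
Wed: 08:52–16:56 = 8 h 4 min
Thu: 11:14–21:24 = 10 h 10 min
Fri: 10:02–21:02 = 11 h 0 min
Sat: 10:16–20:48 = 10 h 32 min
Sun: 08:40–17:46 = 9 h 6 min
Total worked: 60 h 16 min = 3616 min.
Regular 44 h 0 min = 2640 min at $47.00/h; overtime 16 h 16 min = 976 min at $70.50/h.
Pay = (2640 × $47.00 + 976 × $70.50) ÷ 60 = $3214.80.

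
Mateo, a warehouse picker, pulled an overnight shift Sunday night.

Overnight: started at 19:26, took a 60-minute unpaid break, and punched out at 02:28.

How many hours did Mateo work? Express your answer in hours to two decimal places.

6.03 hours

Overnight: 19:26 → midnight = 4 h 34 min; midnight → 02:28 = 2 h 28 min; span 7 h 2 min; less 60 min break → 6 h 2 min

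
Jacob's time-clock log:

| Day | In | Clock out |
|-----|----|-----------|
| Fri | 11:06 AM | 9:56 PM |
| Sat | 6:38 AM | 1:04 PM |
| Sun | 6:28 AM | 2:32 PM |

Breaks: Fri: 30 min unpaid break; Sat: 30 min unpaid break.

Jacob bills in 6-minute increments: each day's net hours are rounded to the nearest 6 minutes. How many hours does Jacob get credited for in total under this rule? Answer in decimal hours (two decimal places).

Fri: 11:06 AM–9:56 PM = 10 h 50 min − 30 min = 10 h 20 min → rounds to 10 h 18 min
Sat: 6:38 AM–1:04 PM = 6 h 26 min − 30 min = 5 h 56 min → rounds to 5 h 54 min
Sun: 6:28 AM–2:32 PM = 8 h 4 min → rounds to 8 h 6 min
Total credited: 24 h 18 min.

24.30 hours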